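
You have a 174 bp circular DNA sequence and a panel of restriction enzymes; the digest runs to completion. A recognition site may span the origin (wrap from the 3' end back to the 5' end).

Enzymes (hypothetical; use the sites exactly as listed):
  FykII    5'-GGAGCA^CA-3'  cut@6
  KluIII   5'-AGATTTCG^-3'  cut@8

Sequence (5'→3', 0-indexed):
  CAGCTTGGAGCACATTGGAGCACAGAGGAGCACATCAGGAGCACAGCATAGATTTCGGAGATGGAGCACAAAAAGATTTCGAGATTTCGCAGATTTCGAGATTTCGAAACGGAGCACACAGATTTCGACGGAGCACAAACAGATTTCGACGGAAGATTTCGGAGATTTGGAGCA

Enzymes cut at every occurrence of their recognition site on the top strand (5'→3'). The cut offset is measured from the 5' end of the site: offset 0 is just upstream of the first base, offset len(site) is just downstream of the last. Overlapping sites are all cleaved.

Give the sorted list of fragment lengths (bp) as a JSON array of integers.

Per-enzyme occurrences:
  FykII (GGAGCACA, off=6): starts [6, 16, 26, 37, 62, 110, 129, 168] → cuts [0, 12, 22, 32, 43, 68, 116, 135]
  KluIII (AGATTTCG, off=8): starts [49, 73, 81, 90, 98, 119, 140, 153] → cuts [57, 81, 89, 98, 106, 127, 148, 161]

All cut coordinates (distinct, sorted): [0, 12, 22, 32, 43, 57, 68, 81, 89, 98, 106, 116, 127, 135, 148, 161]

Fragments:
  0→12: 12 bp
  12→22: 10 bp
  22→32: 10 bp
  32→43: 11 bp
  43→57: 14 bp
  57→68: 11 bp
  68→81: 13 bp
  81→89: 8 bp
  89→98: 9 bp
  98→106: 8 bp
  106→116: 10 bp
  116→127: 11 bp
  127→135: 8 bp
  135→148: 13 bp
  148→161: 13 bp
  161→0 (wrap): 174-161+0 = 13 bp

[8,8,8,9,10,10,10,11,11,11,12,13,13,13,13,14]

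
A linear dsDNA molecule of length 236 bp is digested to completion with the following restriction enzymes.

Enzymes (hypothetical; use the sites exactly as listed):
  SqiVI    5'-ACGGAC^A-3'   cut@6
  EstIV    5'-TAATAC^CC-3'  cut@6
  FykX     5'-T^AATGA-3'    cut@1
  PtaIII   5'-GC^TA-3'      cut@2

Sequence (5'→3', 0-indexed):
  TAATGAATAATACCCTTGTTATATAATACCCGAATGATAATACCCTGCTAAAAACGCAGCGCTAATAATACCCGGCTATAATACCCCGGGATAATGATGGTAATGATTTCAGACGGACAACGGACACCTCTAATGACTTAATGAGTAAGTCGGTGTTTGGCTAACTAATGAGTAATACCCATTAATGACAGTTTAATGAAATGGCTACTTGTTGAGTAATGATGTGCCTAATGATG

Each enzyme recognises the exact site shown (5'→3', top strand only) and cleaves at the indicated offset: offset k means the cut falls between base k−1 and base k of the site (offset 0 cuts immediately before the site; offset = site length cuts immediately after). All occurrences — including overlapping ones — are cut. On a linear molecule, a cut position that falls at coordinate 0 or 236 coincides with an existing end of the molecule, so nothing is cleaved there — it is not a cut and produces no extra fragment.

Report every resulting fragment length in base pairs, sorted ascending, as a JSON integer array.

[1,5,5,5,5,6,7,7,8,8,8,9,9,11,11,12,12,12,12,14,14,16,17,22]

Site scan:
  SqiVI ACGGACA/6: at [112, 119] ⇒ [118, 125]
  EstIV TAATACCC/6: at [7, 23, 37, 65, 78, 172] ⇒ [13, 29, 43, 71, 84, 178]
  FykX TAATGA/1: at [0, 91, 100, 130, 138, 165, 182, 193, 216, 228] ⇒ [1, 92, 101, 131, 139, 166, 183, 194, 217, 229]
  PtaIII GCTA/2: at [46, 60, 74, 159, 203] ⇒ [48, 62, 76, 161, 205]

All cut coordinates (distinct, sorted): [1, 13, 29, 43, 48, 62, 71, 76, 84, 92, 101, 118, 125, 131, 139, 161, 166, 178, 183, 194, 205, 217, 229]

Fragments:
  [0,1): 1 bp
  [1,13): 12 bp
  [13,29): 16 bp
  [29,43): 14 bp
  [43,48): 5 bp
  [48,62): 14 bp
  [62,71): 9 bp
  [71,76): 5 bp
  [76,84): 8 bp
  [84,92): 8 bp
  [92,101): 9 bp
  [101,118): 17 bp
  [118,125): 7 bp
  [125,131): 6 bp
  [131,139): 8 bp
  [139,161): 22 bp
  [161,166): 5 bp
  [166,178): 12 bp
  [178,183): 5 bp
  [183,194): 11 bp
  [194,205): 11 bp
  [205,217): 12 bp
  [217,229): 12 bp
  [229,236): 7 bp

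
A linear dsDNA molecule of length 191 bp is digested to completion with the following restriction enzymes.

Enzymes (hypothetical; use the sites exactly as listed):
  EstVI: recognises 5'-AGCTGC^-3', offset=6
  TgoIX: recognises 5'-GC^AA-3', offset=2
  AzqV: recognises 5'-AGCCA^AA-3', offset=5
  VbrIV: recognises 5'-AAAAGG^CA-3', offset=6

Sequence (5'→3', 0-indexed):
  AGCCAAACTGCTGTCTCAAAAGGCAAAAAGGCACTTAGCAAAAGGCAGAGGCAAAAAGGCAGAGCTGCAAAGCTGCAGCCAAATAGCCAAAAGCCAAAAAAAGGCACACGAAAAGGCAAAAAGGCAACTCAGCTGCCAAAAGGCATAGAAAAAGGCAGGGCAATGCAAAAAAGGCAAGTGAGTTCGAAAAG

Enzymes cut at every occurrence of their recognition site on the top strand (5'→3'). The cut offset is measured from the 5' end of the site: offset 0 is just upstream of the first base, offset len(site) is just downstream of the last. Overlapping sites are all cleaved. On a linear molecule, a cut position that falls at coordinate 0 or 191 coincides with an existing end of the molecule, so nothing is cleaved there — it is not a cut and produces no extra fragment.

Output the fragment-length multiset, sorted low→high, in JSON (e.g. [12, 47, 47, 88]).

Site scan:
  EstVI AGCTGC/6: at [62, 70, 130] ⇒ [68, 76, 136]
  TgoIX GCAA/2: at [22, 37, 50, 66, 115, 123, 159, 164, 173] ⇒ [24, 39, 52, 68, 117, 125, 161, 166, 175]
  AzqV AGCCAAA/5: at [0, 76, 84, 91] ⇒ [5, 81, 89, 96]
  VbrIV AAAAGGCA/6: at [17, 25, 39, 53, 98, 110, 118, 137, 149, 168] ⇒ [23, 31, 45, 59, 104, 116, 124, 143, 155, 174]

Pooled cuts: [5, 23, 24, 31, 39, 45, 52, 59, 68, 76, 81, 89, 96, 104, 116, 117, 124, 125, 136, 143, 155, 161, 166, 174, 175]

Fragments:
  [0,5): 5 bp
  [5,23): 18 bp
  [23,24): 1 bp
  [24,31): 7 bp
  [31,39): 8 bp
  [39,45): 6 bp
  [45,52): 7 bp
  [52,59): 7 bp
  [59,68): 9 bp
  [68,76): 8 bp
  [76,81): 5 bp
  [81,89): 8 bp
  [89,96): 7 bp
  [96,104): 8 bp
  [104,116): 12 bp
  [116,117): 1 bp
  [117,124): 7 bp
  [124,125): 1 bp
  [125,136): 11 bp
  [136,143): 7 bp
  [143,155): 12 bp
  [155,161): 6 bp
  [161,166): 5 bp
  [166,174): 8 bp
  [174,175): 1 bp
  [175,191): 16 bp

[1,1,1,1,5,5,5,6,6,7,7,7,7,7,7,8,8,8,8,8,9,11,12,12,16,18]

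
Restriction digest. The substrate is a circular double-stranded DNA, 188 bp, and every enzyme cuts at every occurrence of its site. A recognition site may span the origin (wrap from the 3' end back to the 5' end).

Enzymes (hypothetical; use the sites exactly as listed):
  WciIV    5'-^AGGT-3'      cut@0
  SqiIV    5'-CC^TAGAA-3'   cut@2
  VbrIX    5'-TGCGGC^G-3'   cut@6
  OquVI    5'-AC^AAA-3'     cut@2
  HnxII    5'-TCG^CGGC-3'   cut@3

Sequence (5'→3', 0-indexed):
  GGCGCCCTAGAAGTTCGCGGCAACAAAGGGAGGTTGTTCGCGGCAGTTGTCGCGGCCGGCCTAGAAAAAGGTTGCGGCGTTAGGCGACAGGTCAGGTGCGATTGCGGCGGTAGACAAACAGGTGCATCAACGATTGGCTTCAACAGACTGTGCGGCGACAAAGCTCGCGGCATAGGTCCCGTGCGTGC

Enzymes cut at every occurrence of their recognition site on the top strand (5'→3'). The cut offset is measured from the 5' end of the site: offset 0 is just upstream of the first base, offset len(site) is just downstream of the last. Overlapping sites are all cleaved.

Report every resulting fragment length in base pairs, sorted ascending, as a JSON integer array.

[3,4,4,5,6,6,7,7,7,8,9,10,10,10,10,12,15,18,37]

Site scan:
  WciIV AGGT/0: at [30, 68, 88, 93, 119, 173] ⇒ [30, 68, 88, 93, 119, 173]
  SqiIV CCTAGAA/2: at [5, 59] ⇒ [7, 61]
  VbrIX TGCGGCG/6: at [72, 102, 150, 185] ⇒ [3, 78, 108, 156]
  OquVI ACAAA/2: at [22, 113, 157] ⇒ [24, 115, 159]
  HnxII TCGCGGC/3: at [14, 37, 49, 164] ⇒ [17, 40, 52, 167]

Pooled cuts: [3, 7, 17, 24, 30, 40, 52, 61, 68, 78, 88, 93, 108, 115, 119, 156, 159, 167, 173]

Fragment lengths:
  3→7: 4 bp
  7→17: 10 bp
  17→24: 7 bp
  24→30: 6 bp
  30→40: 10 bp
  40→52: 12 bp
  52→61: 9 bp
  61→68: 7 bp
  68→78: 10 bp
  78→88: 10 bp
  88→93: 5 bp
  93→108: 15 bp
  108→115: 7 bp
  115→119: 4 bp
  119→156: 37 bp
  156→159: 3 bp
  159→167: 8 bp
  167→173: 6 bp
  173→3 (wrap): 188-173+3 = 18 bp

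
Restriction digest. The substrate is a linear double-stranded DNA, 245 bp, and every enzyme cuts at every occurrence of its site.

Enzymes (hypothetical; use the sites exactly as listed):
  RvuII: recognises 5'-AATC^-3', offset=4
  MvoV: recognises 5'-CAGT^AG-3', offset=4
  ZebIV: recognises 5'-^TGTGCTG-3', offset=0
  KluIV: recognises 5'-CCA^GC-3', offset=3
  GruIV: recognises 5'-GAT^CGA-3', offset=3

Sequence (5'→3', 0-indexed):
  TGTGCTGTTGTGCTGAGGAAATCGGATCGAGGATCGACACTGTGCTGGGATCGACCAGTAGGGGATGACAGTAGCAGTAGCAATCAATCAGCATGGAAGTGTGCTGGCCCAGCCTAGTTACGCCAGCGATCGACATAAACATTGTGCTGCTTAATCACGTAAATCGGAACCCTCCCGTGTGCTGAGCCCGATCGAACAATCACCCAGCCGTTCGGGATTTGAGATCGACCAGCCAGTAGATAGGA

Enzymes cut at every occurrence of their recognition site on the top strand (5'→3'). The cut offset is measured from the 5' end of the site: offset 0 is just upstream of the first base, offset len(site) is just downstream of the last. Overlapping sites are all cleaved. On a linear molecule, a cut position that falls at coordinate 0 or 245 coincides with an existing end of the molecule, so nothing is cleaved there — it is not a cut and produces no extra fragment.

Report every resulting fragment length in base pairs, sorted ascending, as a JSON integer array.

Scan for sites:
  RvuII (AATC, off=4): starts [19, 81, 85, 152, 161, 197] → cuts [23, 85, 89, 156, 165, 201]
  MvoV (CAGTAG, off=4): starts [55, 68, 74, 233] → cuts [59, 72, 78, 237]
  ZebIV (TGTGCTG, off=0): starts [0, 8, 40, 99, 142, 177] → cuts [8, 40, 99, 142, 177] (position 0 is a terminus of the linear molecule — no cut)
  KluIV (CCAGC, off=3): starts [108, 122, 203, 228] → cuts [111, 125, 206, 231]
  GruIV (GATCGA, off=3): starts [24, 31, 48, 127, 189, 222] → cuts [27, 34, 51, 130, 192, 225]

Pooled cuts: [8, 23, 27, 34, 40, 51, 59, 72, 78, 85, 89, 99, 111, 125, 130, 142, 156, 165, 177, 192, 201, 206, 225, 231, 237]

Fragment lengths:
  [0,8): 8 bp
  [8,23): 15 bp
  [23,27): 4 bp
  [27,34): 7 bp
  [34,40): 6 bp
  [40,51): 11 bp
  [51,59): 8 bp
  [59,72): 13 bp
  [72,78): 6 bp
  [78,85): 7 bp
  [85,89): 4 bp
  [89,99): 10 bp
  [99,111): 12 bp
  [111,125): 14 bp
  [125,130): 5 bp
  [130,142): 12 bp
  [142,156): 14 bp
  [156,165): 9 bp
  [165,177): 12 bp
  [177,192): 15 bp
  [192,201): 9 bp
  [201,206): 5 bp
  [206,225): 19 bp
  [225,231): 6 bp
  [231,237): 6 bp
  [237,245): 8 bp

[4,4,5,5,6,6,6,6,7,7,8,8,8,9,9,10,11,12,12,12,13,14,14,15,15,19]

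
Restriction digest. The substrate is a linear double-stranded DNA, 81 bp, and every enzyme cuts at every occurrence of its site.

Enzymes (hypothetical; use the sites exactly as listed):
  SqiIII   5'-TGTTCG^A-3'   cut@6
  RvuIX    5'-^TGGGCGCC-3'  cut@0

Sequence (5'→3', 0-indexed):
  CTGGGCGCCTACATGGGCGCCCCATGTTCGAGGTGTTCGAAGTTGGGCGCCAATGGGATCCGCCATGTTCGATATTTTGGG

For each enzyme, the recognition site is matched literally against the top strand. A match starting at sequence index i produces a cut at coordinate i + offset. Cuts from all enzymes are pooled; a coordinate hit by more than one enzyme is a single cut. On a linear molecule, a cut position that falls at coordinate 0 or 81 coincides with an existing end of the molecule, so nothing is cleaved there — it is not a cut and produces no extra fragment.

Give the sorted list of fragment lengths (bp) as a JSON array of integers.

Scan for sites:
  SqiIII (TGTTCGA, off=6): starts [24, 33, 65] → cuts [30, 39, 71]
  RvuIX (TGGGCGCC, off=0): starts [1, 13, 43] → cuts [1, 13, 43]

Pooled cuts: [1, 13, 30, 39, 43, 71]

Fragments:
  [0,1): 1 bp
  [1,13): 12 bp
  [13,30): 17 bp
  [30,39): 9 bp
  [39,43): 4 bp
  [43,71): 28 bp
  [71,81): 10 bp

[1,4,9,10,12,17,28]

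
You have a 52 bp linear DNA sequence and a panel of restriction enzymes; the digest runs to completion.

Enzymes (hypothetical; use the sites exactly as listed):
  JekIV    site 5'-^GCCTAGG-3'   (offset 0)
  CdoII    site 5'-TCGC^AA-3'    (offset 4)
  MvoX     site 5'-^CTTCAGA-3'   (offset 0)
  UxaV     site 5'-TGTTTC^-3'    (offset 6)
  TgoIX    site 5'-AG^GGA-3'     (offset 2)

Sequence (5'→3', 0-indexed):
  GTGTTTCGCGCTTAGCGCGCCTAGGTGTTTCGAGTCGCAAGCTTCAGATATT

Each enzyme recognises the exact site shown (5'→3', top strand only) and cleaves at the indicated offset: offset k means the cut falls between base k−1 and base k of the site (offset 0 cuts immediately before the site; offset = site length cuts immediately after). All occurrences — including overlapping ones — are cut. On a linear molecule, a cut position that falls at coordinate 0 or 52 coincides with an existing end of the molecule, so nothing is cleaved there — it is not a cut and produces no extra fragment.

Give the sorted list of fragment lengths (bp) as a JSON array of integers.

[3,7,7,11,11,13]

Per-enzyme occurrences:
  JekIV GCCTAGG/0: at [18] ⇒ [18]
  CdoII TCGCAA/4: at [34] ⇒ [38]
  MvoX CTTCAGA/0: at [41] ⇒ [41]
  UxaV TGTTTC/6: at [1, 25] ⇒ [7, 31]
  TgoIX (AGGGA, off=2): no sites

Pooled cuts: [7, 18, 31, 38, 41]

Fragments:
  [0,7): 7 bp
  [7,18): 11 bp
  [18,31): 13 bp
  [31,38): 7 bp
  [38,41): 3 bp
  [41,52): 11 bp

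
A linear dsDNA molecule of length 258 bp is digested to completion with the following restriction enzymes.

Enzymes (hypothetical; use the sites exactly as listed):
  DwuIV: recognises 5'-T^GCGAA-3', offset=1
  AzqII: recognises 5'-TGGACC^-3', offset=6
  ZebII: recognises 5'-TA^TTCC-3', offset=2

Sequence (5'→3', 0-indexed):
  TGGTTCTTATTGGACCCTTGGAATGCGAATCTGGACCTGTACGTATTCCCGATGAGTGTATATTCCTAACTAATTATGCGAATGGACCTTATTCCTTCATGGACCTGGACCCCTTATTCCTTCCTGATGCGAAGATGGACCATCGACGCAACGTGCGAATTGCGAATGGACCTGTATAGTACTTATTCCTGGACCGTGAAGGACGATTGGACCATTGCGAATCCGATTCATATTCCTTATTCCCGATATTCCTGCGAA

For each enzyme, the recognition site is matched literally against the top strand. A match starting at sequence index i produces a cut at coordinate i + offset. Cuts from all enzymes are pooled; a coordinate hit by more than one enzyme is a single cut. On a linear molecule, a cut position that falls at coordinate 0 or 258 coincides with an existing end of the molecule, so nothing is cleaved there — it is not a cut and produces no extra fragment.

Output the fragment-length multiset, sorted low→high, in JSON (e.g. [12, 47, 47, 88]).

[3,3,5,5,5,6,7,7,8,8,9,10,11,11,12,13,13,13,13,14,15,16,16,17,18]

Site scan:
  DwuIV TGCGAA/1: at [23, 76, 127, 153, 160, 215, 252] ⇒ [24, 77, 128, 154, 161, 216, 253]
  AzqII TGGACC/6: at [10, 31, 82, 99, 105, 135, 166, 189, 207] ⇒ [16, 37, 88, 105, 111, 141, 172, 195, 213]
  ZebII TATTCC/2: at [43, 60, 89, 114, 183, 230, 237, 246] ⇒ [45, 62, 91, 116, 185, 232, 239, 248]

Pooled cuts: [16, 24, 37, 45, 62, 77, 88, 91, 105, 111, 116, 128, 141, 154, 161, 172, 185, 195, 213, 216, 232, 239, 248, 253]

Fragments:
  [0,16): 16 bp
  [16,24): 8 bp
  [24,37): 13 bp
  [37,45): 8 bp
  [45,62): 17 bp
  [62,77): 15 bp
  [77,88): 11 bp
  [88,91): 3 bp
  [91,105): 14 bp
  [105,111): 6 bp
  [111,116): 5 bp
  [116,128): 12 bp
  [128,141): 13 bp
  [141,154): 13 bp
  [154,161): 7 bp
  [161,172): 11 bp
  [172,185): 13 bp
  [185,195): 10 bp
  [195,213): 18 bp
  [213,216): 3 bp
  [216,232): 16 bp
  [232,239): 7 bp
  [239,248): 9 bp
  [248,253): 5 bp
  [253,258): 5 bp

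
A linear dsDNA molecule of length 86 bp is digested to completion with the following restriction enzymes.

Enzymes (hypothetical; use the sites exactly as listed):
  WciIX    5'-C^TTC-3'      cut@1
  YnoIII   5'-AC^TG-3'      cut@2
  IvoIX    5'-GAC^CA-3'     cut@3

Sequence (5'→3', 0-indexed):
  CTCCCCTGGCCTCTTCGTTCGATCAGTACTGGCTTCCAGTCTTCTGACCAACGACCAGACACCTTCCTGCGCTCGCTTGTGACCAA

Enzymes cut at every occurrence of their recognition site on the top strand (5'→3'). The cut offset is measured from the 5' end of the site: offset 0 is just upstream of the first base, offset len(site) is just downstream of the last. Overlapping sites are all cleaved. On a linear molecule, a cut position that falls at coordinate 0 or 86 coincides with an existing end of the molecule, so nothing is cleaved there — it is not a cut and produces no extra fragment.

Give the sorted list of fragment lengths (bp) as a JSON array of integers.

Per-enzyme occurrences:
  WciIX CTTC/1: at [12, 32, 40, 62] ⇒ [13, 33, 41, 63]
  YnoIII ACTG/2: at [27] ⇒ [29]
  IvoIX GACCA/3: at [45, 52, 80] ⇒ [48, 55, 83]

Pooled cuts: [13, 29, 33, 41, 48, 55, 63, 83]

Fragments:
  [0,13): 13 bp
  [13,29): 16 bp
  [29,33): 4 bp
  [33,41): 8 bp
  [41,48): 7 bp
  [48,55): 7 bp
  [55,63): 8 bp
  [63,83): 20 bp
  [83,86): 3 bp

[3,4,7,7,8,8,13,16,20]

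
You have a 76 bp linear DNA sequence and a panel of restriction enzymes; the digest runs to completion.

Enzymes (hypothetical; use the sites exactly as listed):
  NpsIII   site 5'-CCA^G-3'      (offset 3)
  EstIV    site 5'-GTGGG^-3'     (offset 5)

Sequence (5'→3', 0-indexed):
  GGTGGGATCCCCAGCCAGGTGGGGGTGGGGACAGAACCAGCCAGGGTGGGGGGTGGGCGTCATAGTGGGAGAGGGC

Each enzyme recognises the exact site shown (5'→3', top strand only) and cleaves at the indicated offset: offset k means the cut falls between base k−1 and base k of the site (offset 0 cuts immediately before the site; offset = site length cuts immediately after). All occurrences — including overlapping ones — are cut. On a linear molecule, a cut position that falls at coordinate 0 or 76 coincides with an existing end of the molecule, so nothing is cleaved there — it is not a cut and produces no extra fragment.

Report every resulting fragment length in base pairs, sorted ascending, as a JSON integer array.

Site scan:
  NpsIII (CCAG, off=3): starts [10, 14, 36, 40] → cuts [13, 17, 39, 43]
  EstIV (GTGGG, off=5): starts [1, 18, 24, 45, 52, 64] → cuts [6, 23, 29, 50, 57, 69]

Pooled cuts: [6, 13, 17, 23, 29, 39, 43, 50, 57, 69]

Fragment lengths:
  [0,6): 6 bp
  [6,13): 7 bp
  [13,17): 4 bp
  [17,23): 6 bp
  [23,29): 6 bp
  [29,39): 10 bp
  [39,43): 4 bp
  [43,50): 7 bp
  [50,57): 7 bp
  [57,69): 12 bp
  [69,76): 7 bp

[4,4,6,6,6,7,7,7,7,10,12]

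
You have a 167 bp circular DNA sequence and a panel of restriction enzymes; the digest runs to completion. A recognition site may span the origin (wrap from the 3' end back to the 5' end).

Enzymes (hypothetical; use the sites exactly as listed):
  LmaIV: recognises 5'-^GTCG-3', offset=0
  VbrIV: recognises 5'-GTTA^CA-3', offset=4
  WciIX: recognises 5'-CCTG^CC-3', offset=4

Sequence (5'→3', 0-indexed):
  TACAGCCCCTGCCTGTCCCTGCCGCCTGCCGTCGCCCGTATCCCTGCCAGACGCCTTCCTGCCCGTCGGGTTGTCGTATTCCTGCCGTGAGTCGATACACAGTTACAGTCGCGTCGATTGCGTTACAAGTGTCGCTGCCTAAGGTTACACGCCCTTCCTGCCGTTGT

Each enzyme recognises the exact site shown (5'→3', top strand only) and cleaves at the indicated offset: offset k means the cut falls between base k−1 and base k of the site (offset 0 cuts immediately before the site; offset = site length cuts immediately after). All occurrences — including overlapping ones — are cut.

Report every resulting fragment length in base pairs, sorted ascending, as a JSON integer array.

[2,2,3,5,5,6,7,8,9,9,10,12,13,13,15,15,16,17]

Site scan:
  LmaIV (GTCG, off=0): starts [30, 64, 72, 90, 107, 112, 130] → cuts [30, 64, 72, 90, 107, 112, 130]
  VbrIV (GTTACA, off=4): starts [101, 121, 143, 165] → cuts [2, 105, 125, 147]
  WciIX (CCTGCC, off=4): starts [7, 17, 24, 42, 57, 80, 156] → cuts [11, 21, 28, 46, 61, 84, 160]

All cut coordinates (distinct, sorted): [2, 11, 21, 28, 30, 46, 61, 64, 72, 84, 90, 105, 107, 112, 125, 130, 147, 160]

Fragment lengths:
  2→11: 9 bp
  11→21: 10 bp
  21→28: 7 bp
  28→30: 2 bp
  30→46: 16 bp
  46→61: 15 bp
  61→64: 3 bp
  64→72: 8 bp
  72→84: 12 bp
  84→90: 6 bp
  90→105: 15 bp
  105→107: 2 bp
  107→112: 5 bp
  112→125: 13 bp
  125→130: 5 bp
  130→147: 17 bp
  147→160: 13 bp
  160→2 (wrap): 167-160+2 = 9 bp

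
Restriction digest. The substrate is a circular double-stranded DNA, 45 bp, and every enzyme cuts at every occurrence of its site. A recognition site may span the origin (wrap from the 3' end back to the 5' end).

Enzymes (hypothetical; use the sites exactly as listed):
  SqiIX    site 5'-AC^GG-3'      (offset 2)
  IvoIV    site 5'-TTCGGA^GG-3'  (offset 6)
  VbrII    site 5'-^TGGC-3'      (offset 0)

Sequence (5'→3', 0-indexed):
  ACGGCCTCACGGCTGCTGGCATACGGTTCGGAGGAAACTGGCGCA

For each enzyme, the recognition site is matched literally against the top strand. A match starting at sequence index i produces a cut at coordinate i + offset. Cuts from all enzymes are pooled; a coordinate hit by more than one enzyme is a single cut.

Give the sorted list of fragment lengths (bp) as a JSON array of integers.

Site scan:
  SqiIX (ACGG, off=2): starts [0, 8, 22] → cuts [2, 10, 24]
  IvoIV (TTCGGAGG, off=6): starts [26] → cuts [32]
  VbrII (TGGC, off=0): starts [16, 38] → cuts [16, 38]

Pooled cuts: [2, 10, 16, 24, 32, 38]

Fragments:
  2→10: 8 bp
  10→16: 6 bp
  16→24: 8 bp
  24→32: 8 bp
  32→38: 6 bp
  38→2 (wrap): 45-38+2 = 9 bp

[6,6,8,8,8,9]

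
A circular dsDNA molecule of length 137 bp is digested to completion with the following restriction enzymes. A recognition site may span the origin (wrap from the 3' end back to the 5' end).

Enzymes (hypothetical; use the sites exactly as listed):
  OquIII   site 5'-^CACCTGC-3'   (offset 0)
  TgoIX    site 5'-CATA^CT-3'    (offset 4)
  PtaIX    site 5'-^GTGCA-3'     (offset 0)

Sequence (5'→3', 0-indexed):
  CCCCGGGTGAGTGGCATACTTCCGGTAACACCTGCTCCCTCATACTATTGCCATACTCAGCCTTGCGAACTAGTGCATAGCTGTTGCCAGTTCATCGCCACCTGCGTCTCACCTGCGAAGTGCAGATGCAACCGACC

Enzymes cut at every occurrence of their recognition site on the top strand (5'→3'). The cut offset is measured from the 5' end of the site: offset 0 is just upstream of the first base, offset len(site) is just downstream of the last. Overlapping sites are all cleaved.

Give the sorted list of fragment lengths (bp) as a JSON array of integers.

[10,10,11,11,16,17,26,36]

Per-enzyme occurrences:
  OquIII (CACCTGC, off=0): starts [28, 98, 109] → cuts [28, 98, 109]
  TgoIX (CATACT, off=4): starts [14, 40, 51] → cuts [18, 44, 55]
  PtaIX (GTGCA, off=0): starts [72, 119] → cuts [72, 119]

Pooled cuts: [18, 28, 44, 55, 72, 98, 109, 119]

Fragments:
  18→28: 10 bp
  28→44: 16 bp
  44→55: 11 bp
  55→72: 17 bp
  72→98: 26 bp
  98→109: 11 bp
  109→119: 10 bp
  119→18 (wrap): 137-119+18 = 36 bp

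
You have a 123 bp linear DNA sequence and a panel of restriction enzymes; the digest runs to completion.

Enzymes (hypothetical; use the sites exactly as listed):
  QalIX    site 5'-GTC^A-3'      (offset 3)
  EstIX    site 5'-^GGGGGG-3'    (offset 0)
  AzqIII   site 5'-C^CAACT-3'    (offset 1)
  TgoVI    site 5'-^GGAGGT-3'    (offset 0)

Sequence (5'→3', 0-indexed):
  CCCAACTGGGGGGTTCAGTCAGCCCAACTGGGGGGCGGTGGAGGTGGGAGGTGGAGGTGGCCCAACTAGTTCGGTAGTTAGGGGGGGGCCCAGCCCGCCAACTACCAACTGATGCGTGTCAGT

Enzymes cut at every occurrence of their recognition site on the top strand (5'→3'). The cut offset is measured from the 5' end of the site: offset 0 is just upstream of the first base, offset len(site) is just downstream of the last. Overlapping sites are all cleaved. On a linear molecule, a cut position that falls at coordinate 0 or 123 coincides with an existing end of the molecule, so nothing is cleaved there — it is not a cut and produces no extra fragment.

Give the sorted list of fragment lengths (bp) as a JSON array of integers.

Scan for sites:
  QalIX GTCA/3: at [17, 117] ⇒ [20, 120]
  EstIX GGGGGG/0: at [7, 29, 80, 81, 82] ⇒ [7, 29, 80, 81, 82]
  AzqIII CCAACT/1: at [1, 23, 61, 97, 104] ⇒ [2, 24, 62, 98, 105]
  TgoVI GGAGGT/0: at [39, 46, 52] ⇒ [39, 46, 52]

Pooled cuts: [2, 7, 20, 24, 29, 39, 46, 52, 62, 80, 81, 82, 98, 105, 120]

Fragments:
  [0,2): 2 bp
  [2,7): 5 bp
  [7,20): 13 bp
  [20,24): 4 bp
  [24,29): 5 bp
  [29,39): 10 bp
  [39,46): 7 bp
  [46,52): 6 bp
  [52,62): 10 bp
  [62,80): 18 bp
  [80,81): 1 bp
  [81,82): 1 bp
  [82,98): 16 bp
  [98,105): 7 bp
  [105,120): 15 bp
  [120,123): 3 bp

[1,1,2,3,4,5,5,6,7,7,10,10,13,15,16,18]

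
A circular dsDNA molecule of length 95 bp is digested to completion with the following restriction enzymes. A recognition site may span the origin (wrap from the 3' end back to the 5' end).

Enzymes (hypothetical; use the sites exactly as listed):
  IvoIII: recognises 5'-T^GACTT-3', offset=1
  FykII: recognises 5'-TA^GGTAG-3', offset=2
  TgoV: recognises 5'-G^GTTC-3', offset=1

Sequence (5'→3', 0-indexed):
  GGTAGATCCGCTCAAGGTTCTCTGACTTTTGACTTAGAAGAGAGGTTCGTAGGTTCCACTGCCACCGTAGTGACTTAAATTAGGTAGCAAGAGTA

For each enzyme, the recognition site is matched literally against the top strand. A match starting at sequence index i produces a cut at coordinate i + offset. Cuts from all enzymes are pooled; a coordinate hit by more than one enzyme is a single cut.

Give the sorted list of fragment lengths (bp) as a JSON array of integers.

[7,7,8,11,13,14,16,19]

Per-enzyme occurrences:
  IvoIII (TGACTT, off=1): starts [22, 29, 70] → cuts [23, 30, 71]
  FykII (TAGGTAG, off=2): starts [80, 93] → cuts [0, 82]
  TgoV (GGTTC, off=1): starts [15, 43, 51] → cuts [16, 44, 52]

All cut coordinates (distinct, sorted): [0, 16, 23, 30, 44, 52, 71, 82]

Fragment lengths:
  0→16: 16 bp
  16→23: 7 bp
  23→30: 7 bp
  30→44: 14 bp
  44→52: 8 bp
  52→71: 19 bp
  71→82: 11 bp
  82→0 (wrap): 95-82+0 = 13 bp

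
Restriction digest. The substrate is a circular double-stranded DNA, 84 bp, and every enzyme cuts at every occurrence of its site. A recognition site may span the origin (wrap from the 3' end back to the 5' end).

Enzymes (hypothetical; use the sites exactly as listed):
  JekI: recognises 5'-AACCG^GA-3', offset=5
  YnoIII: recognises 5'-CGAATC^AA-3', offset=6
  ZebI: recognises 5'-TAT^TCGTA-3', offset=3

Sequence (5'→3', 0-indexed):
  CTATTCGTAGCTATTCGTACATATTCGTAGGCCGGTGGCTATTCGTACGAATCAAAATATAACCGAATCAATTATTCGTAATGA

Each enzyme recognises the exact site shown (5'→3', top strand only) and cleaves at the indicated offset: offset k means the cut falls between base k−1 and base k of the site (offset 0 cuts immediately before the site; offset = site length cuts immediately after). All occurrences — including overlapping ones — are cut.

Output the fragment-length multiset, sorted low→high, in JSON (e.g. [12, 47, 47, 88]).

Per-enzyme occurrences:
  JekI (AACCGGA, off=5): no sites
  YnoIII CGAATCAA/6: at [47, 63] ⇒ [53, 69]
  ZebI TATTCGTA/3: at [1, 11, 21, 39, 72] ⇒ [4, 14, 24, 42, 75]

Pooled cuts: [4, 14, 24, 42, 53, 69, 75]

Fragment lengths:
  4→14: 10 bp
  14→24: 10 bp
  24→42: 18 bp
  42→53: 11 bp
  53→69: 16 bp
  69→75: 6 bp
  75→4 (wrap): 84-75+4 = 13 bp

[6,10,10,11,13,16,18]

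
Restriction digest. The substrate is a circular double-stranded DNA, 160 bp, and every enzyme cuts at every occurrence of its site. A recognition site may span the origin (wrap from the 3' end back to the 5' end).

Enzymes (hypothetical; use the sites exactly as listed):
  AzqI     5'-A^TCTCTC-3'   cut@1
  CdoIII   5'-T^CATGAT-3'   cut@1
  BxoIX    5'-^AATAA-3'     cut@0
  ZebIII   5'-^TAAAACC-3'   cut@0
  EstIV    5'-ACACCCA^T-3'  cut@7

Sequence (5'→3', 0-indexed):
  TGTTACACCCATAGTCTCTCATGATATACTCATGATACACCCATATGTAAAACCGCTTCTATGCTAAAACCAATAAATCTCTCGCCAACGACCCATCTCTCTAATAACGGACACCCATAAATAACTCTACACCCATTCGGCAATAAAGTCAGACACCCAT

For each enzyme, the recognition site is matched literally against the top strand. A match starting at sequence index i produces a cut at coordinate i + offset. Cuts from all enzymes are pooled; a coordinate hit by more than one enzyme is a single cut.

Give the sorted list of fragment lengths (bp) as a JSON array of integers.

[2,4,6,6,7,7,8,11,12,13,15,16,17,18,18]

Scan for sites:
  AzqI (ATCTCTC, off=1): starts [76, 94] → cuts [77, 95]
  CdoIII (TCATGAT, off=1): starts [18, 29] → cuts [19, 30]
  BxoIX (AATAA, off=0): starts [71, 102, 119, 141] → cuts [71, 102, 119, 141]
  ZebIII (TAAAACC, off=0): starts [47, 64] → cuts [47, 64]
  EstIV (ACACCCAT, off=7): starts [4, 36, 110, 128, 152] → cuts [11, 43, 117, 135, 159]

All cut coordinates (distinct, sorted): [11, 19, 30, 43, 47, 64, 71, 77, 95, 102, 117, 119, 135, 141, 159]

Fragments:
  11→19: 8 bp
  19→30: 11 bp
  30→43: 13 bp
  43→47: 4 bp
  47→64: 17 bp
  64→71: 7 bp
  71→77: 6 bp
  77→95: 18 bp
  95→102: 7 bp
  102→117: 15 bp
  117→119: 2 bp
  119→135: 16 bp
  135→141: 6 bp
  141→159: 18 bp
  159→11 (wrap): 160-159+11 = 12 bp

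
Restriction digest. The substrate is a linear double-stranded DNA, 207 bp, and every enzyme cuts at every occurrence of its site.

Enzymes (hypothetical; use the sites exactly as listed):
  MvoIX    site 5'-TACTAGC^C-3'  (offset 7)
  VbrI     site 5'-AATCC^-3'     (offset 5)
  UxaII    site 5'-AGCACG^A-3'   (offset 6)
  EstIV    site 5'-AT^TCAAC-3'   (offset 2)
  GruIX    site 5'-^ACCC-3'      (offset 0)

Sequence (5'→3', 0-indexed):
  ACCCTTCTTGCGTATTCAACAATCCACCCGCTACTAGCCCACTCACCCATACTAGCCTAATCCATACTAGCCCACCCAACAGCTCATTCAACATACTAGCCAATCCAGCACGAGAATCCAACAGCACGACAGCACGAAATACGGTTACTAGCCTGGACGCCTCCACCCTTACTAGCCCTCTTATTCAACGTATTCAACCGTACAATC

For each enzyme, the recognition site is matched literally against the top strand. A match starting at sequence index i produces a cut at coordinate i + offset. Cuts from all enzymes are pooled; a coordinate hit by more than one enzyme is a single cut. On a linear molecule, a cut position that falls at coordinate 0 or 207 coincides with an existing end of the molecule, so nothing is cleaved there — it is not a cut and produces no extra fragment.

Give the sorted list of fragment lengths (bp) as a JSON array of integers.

[2,6,6,6,7,7,8,8,8,9,9,10,12,12,12,13,13,14,14,15,16]

Scan for sites:
  MvoIX TACTAGCC/7: at [31, 49, 64, 93, 145, 169] ⇒ [38, 56, 71, 100, 152, 176]
  VbrI AATCC/5: at [20, 58, 101, 114] ⇒ [25, 63, 106, 119]
  UxaII AGCACGA/6: at [106, 122, 130] ⇒ [112, 128, 136]
  EstIV ATTCAAC/2: at [13, 85, 182, 191] ⇒ [15, 87, 184, 193]
  GruIX ACCC/0: at [0, 25, 44, 73, 164] ⇒ [25, 44, 73, 164] (position 0 is a terminus of the linear molecule — no cut)

All cut coordinates (distinct, sorted): [15, 25, 38, 44, 56, 63, 71, 73, 87, 100, 106, 112, 119, 128, 136, 152, 164, 176, 184, 193]

Fragments:
  [0,15): 15 bp
  [15,25): 10 bp
  [25,38): 13 bp
  [38,44): 6 bp
  [44,56): 12 bp
  [56,63): 7 bp
  [63,71): 8 bp
  [71,73): 2 bp
  [73,87): 14 bp
  [87,100): 13 bp
  [100,106): 6 bp
  [106,112): 6 bp
  [112,119): 7 bp
  [119,128): 9 bp
  [128,136): 8 bp
  [136,152): 16 bp
  [152,164): 12 bp
  [164,176): 12 bp
  [176,184): 8 bp
  [184,193): 9 bp
  [193,207): 14 bp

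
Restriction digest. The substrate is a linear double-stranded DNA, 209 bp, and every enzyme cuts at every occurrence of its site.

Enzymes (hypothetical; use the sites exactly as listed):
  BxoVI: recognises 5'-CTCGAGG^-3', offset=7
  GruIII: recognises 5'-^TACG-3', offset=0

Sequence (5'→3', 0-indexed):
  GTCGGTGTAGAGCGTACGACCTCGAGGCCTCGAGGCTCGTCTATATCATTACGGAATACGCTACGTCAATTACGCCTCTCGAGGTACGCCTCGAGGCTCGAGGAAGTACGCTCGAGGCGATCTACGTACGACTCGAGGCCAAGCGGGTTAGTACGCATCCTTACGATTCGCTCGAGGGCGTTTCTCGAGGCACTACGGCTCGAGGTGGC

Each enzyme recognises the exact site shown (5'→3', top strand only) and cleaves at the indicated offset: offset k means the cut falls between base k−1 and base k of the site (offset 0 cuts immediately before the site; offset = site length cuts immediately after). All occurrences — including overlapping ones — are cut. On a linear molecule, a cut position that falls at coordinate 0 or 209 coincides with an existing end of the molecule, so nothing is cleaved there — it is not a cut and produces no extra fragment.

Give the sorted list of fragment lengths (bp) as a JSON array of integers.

[3,3,4,4,5,5,7,7,8,9,10,11,12,12,12,13,13,13,14,14,14,16]

Scan for sites:
  BxoVI CTCGAGG/7: at [20, 28, 77, 89, 96, 110, 131, 170, 183, 198] ⇒ [27, 35, 84, 96, 103, 117, 138, 177, 190, 205]
  GruIII TACG/0: at [14, 49, 56, 61, 70, 84, 106, 122, 126, 151, 161, 193] ⇒ [14, 49, 56, 61, 70, 84, 106, 122, 126, 151, 161, 193]

All cut coordinates (distinct, sorted): [14, 27, 35, 49, 56, 61, 70, 84, 96, 103, 106, 117, 122, 126, 138, 151, 161, 177, 190, 193, 205]

Fragment lengths:
  [0,14): 14 bp
  [14,27): 13 bp
  [27,35): 8 bp
  [35,49): 14 bp
  [49,56): 7 bp
  [56,61): 5 bp
  [61,70): 9 bp
  [70,84): 14 bp
  [84,96): 12 bp
  [96,103): 7 bp
  [103,106): 3 bp
  [106,117): 11 bp
  [117,122): 5 bp
  [122,126): 4 bp
  [126,138): 12 bp
  [138,151): 13 bp
  [151,161): 10 bp
  [161,177): 16 bp
  [177,190): 13 bp
  [190,193): 3 bp
  [193,205): 12 bp
  [205,209): 4 bp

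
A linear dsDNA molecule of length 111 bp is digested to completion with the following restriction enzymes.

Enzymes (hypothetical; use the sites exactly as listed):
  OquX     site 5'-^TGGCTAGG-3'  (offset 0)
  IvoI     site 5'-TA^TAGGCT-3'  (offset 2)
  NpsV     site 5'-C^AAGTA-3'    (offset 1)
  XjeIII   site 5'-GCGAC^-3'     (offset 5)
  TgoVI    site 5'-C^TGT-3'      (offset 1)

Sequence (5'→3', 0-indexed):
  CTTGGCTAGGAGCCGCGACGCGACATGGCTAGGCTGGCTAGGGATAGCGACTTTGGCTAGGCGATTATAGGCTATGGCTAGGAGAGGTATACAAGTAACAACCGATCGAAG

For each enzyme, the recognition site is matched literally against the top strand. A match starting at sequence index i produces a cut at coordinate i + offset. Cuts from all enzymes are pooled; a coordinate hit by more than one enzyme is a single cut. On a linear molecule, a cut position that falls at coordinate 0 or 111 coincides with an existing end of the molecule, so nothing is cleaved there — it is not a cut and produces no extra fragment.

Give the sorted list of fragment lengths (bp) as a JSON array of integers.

[1,2,2,5,7,9,14,17,17,18,19]

Scan for sites:
  OquX (TGGCTAGG, off=0): starts [2, 25, 34, 53, 74] → cuts [2, 25, 34, 53, 74]
  IvoI (TATAGGCT, off=2): starts [65] → cuts [67]
  NpsV (CAAGTA, off=1): starts [91] → cuts [92]
  XjeIII (GCGAC, off=5): starts [14, 19, 46] → cuts [19, 24, 51]
  TgoVI (CTGT, off=1): no sites

All cut coordinates (distinct, sorted): [2, 19, 24, 25, 34, 51, 53, 67, 74, 92]

Fragment lengths:
  [0,2): 2 bp
  [2,19): 17 bp
  [19,24): 5 bp
  [24,25): 1 bp
  [25,34): 9 bp
  [34,51): 17 bp
  [51,53): 2 bp
  [53,67): 14 bp
  [67,74): 7 bp
  [74,92): 18 bp
  [92,111): 19 bp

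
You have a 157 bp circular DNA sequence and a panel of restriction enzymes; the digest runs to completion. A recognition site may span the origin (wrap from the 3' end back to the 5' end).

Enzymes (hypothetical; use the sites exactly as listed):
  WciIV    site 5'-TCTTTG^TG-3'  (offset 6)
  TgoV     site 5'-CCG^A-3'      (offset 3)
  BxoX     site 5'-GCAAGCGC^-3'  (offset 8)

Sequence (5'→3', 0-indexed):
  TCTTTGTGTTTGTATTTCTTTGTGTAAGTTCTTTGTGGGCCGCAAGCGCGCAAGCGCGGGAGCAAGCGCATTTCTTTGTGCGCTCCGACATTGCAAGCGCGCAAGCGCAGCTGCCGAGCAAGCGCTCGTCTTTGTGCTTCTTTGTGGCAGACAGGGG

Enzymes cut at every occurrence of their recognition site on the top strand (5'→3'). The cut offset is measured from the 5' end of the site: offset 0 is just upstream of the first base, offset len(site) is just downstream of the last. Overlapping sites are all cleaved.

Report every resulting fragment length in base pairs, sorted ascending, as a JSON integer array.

[8,8,8,9,9,9,9,10,12,13,13,14,16,19]

Site scan:
  WciIV (TCTTTGTG, off=6): starts [0, 16, 29, 72, 128, 138] → cuts [6, 22, 35, 78, 134, 144]
  TgoV (CCGA, off=3): starts [84, 113] → cuts [87, 116]
  BxoX (GCAAGCGC, off=8): starts [41, 49, 61, 92, 100, 117] → cuts [49, 57, 69, 100, 108, 125]

All cut coordinates (distinct, sorted): [6, 22, 35, 49, 57, 69, 78, 87, 100, 108, 116, 125, 134, 144]

Fragment lengths:
  6→22: 16 bp
  22→35: 13 bp
  35→49: 14 bp
  49→57: 8 bp
  57→69: 12 bp
  69→78: 9 bp
  78→87: 9 bp
  87→100: 13 bp
  100→108: 8 bp
  108→116: 8 bp
  116→125: 9 bp
  125→134: 9 bp
  134→144: 10 bp
  144→6 (wrap): 157-144+6 = 19 bp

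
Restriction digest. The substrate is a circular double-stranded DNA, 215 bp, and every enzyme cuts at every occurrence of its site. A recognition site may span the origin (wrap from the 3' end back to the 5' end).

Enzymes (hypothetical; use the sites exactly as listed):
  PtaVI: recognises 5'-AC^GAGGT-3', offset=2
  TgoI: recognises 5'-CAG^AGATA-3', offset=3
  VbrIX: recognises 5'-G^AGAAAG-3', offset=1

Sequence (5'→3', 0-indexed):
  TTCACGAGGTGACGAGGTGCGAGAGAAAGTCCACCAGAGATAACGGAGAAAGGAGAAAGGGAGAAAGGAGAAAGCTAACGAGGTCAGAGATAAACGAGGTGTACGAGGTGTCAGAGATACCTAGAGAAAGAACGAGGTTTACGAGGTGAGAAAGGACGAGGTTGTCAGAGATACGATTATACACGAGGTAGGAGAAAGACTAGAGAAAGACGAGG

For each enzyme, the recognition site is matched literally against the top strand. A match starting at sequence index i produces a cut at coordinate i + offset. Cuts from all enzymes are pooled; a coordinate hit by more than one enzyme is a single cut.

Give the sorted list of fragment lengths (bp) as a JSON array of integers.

[6,7,7,8,8,8,8,8,8,9,9,9,9,9,9,10,10,10,11,11,11,14,16]

Per-enzyme occurrences:
  PtaVI (ACGAGGT, off=2): starts [3, 11, 77, 93, 102, 131, 140, 155, 182, 209] → cuts [5, 13, 79, 95, 104, 133, 142, 157, 184, 211]
  TgoI (CAGAGATA, off=3): starts [34, 84, 111, 165] → cuts [37, 87, 114, 168]
  VbrIX (GAGAAAG, off=1): starts [22, 45, 52, 60, 67, 123, 147, 191, 202] → cuts [23, 46, 53, 61, 68, 124, 148, 192, 203]

All cut coordinates (distinct, sorted): [5, 13, 23, 37, 46, 53, 61, 68, 79, 87, 95, 104, 114, 124, 133, 142, 148, 157, 168, 184, 192, 203, 211]

Fragments:
  5→13: 8 bp
  13→23: 10 bp
  23→37: 14 bp
  37→46: 9 bp
  46→53: 7 bp
  53→61: 8 bp
  61→68: 7 bp
  68→79: 11 bp
  79→87: 8 bp
  87→95: 8 bp
  95→104: 9 bp
  104→114: 10 bp
  114→124: 10 bp
  124→133: 9 bp
  133→142: 9 bp
  142→148: 6 bp
  148→157: 9 bp
  157→168: 11 bp
  168→184: 16 bp
  184→192: 8 bp
  192→203: 11 bp
  203→211: 8 bp
  211→5 (wrap): 215-211+5 = 9 bp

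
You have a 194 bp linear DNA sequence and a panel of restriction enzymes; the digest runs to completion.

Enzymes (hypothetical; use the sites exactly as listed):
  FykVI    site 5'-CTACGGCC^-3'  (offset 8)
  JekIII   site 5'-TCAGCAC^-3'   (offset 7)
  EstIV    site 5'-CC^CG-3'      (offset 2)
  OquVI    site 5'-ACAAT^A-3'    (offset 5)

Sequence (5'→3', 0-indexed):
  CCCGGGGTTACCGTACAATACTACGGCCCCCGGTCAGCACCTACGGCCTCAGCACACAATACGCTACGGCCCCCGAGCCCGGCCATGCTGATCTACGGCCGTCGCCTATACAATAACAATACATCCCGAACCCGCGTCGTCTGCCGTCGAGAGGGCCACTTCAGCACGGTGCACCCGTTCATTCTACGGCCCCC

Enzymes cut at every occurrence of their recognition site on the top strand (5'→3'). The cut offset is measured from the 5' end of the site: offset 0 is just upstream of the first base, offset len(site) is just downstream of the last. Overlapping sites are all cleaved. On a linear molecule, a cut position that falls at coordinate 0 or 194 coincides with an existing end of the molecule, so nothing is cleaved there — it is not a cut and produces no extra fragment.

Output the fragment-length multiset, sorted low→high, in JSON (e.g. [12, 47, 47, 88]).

Site scan:
  FykVI (CTACGGCC, off=8): starts [20, 40, 63, 92, 183] → cuts [28, 48, 71, 100, 191]
  JekIII (TCAGCAC, off=7): starts [33, 48, 160] → cuts [40, 55, 167]
  EstIV (CCCG, off=2): starts [0, 28, 71, 77, 124, 130, 173] → cuts [2, 30, 73, 79, 126, 132, 175]
  OquVI (ACAATA, off=5): starts [14, 55, 109, 115] → cuts [19, 60, 114, 120]

All cut coordinates (distinct, sorted): [2, 19, 28, 30, 40, 48, 55, 60, 71, 73, 79, 100, 114, 120, 126, 132, 167, 175, 191]

Fragment lengths:
  [0,2): 2 bp
  [2,19): 17 bp
  [19,28): 9 bp
  [28,30): 2 bp
  [30,40): 10 bp
  [40,48): 8 bp
  [48,55): 7 bp
  [55,60): 5 bp
  [60,71): 11 bp
  [71,73): 2 bp
  [73,79): 6 bp
  [79,100): 21 bp
  [100,114): 14 bp
  [114,120): 6 bp
  [120,126): 6 bp
  [126,132): 6 bp
  [132,167): 35 bp
  [167,175): 8 bp
  [175,191): 16 bp
  [191,194): 3 bp

[2,2,2,3,5,6,6,6,6,7,8,8,9,10,11,14,16,17,21,35]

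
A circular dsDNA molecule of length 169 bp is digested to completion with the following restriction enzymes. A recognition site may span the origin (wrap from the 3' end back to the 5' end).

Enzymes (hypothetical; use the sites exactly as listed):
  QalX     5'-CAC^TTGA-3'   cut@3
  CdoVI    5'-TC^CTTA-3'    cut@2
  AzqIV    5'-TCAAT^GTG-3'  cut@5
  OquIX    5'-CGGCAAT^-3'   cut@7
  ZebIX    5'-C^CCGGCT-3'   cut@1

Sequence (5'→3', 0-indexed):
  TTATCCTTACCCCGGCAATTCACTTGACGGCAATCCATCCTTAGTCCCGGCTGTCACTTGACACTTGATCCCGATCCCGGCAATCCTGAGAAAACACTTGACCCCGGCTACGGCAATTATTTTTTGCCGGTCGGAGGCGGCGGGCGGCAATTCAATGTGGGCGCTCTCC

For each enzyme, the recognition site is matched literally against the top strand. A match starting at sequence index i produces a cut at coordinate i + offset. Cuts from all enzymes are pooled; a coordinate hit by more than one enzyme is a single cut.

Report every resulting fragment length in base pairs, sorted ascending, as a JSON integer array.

[4,5,5,6,6,7,7,11,11,12,13,14,14,20,34]

Site scan:
  QalX CACTTGA/3: at [20, 54, 61, 94] ⇒ [23, 57, 64, 97]
  CdoVI TCCTTA/2: at [3, 37, 166] ⇒ [5, 39, 168]
  AzqIV TCAATGTG/5: at [151] ⇒ [156]
  OquIX CGGCAAT/7: at [12, 27, 77, 110, 144] ⇒ [19, 34, 84, 117, 151]
  ZebIX CCCGGCT/1: at [45, 102] ⇒ [46, 103]

Pooled cuts: [5, 19, 23, 34, 39, 46, 57, 64, 84, 97, 103, 117, 151, 156, 168]

Fragments:
  5→19: 14 bp
  19→23: 4 bp
  23→34: 11 bp
  34→39: 5 bp
  39→46: 7 bp
  46→57: 11 bp
  57→64: 7 bp
  64→84: 20 bp
  84→97: 13 bp
  97→103: 6 bp
  103→117: 14 bp
  117→151: 34 bp
  151→156: 5 bp
  156→168: 12 bp
  168→5 (wrap): 169-168+5 = 6 bp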